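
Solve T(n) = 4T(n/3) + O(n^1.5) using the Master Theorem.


a=4, b=3, c=1.5. log_3(4)=1.262 < c=1.5. Case 3: O(n^c) = O(n^1.500)
Complexity: O(n^1.500)


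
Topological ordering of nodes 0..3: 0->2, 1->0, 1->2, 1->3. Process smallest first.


Kahn's algorithm, process smallest node first
Order: [1, 0, 2, 3]


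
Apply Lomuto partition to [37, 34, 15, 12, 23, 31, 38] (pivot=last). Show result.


Elements <= 38 go left of pivot.
Result: [37, 34, 15, 12, 23, 31, 38], pivot at index 6


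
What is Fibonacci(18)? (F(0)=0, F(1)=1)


F(n)=F(n-1)+F(n-2)
...F(16)=987, F(17)=1597, F(18)=2584


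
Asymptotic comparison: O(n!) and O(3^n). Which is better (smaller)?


exponential (base 3) grows slower than factorial
O(3^n) is asymptotically smaller; O(n!) grows faster


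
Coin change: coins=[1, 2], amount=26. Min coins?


dp[0]=0; dp[i]=1+min(dp[i-c] for c in coins)
...dp[21]=11, dp[22]=11, dp[23]=12, dp[24]=12, dp[25]=13, dp[26]=13
Minimum coins for 26 = 13


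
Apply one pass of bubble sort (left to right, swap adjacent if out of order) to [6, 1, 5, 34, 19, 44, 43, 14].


After one pass: [1, 5, 6, 19, 34, 43, 14, 44]


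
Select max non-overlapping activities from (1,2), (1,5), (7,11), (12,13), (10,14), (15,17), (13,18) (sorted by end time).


Greedy: pick earliest-ending, then skip overlaps.
Selected (4 activities): [(1, 2), (7, 11), (12, 13), (15, 17)]


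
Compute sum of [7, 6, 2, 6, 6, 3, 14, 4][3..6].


Prefix sums: [0, 7, 13, 15, 21, 27, 30, 44, 48]
Sum[3..6] = prefix[7] - prefix[3] = 44 - 15 = 29


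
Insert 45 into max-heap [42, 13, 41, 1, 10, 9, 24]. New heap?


Append 45: [42, 13, 41, 1, 10, 9, 24, 45]
Bubble up: swap idx 7(45) with idx 3(1); swap idx 3(45) with idx 1(13); swap idx 1(45) with idx 0(42)
Result: [45, 42, 41, 13, 10, 9, 24, 1]


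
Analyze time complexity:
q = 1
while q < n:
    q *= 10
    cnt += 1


Per nesting level: O(log n) = O(log n)
Complexity: O(log n)


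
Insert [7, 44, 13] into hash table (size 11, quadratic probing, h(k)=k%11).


Insertions: 7->slot 7; 44->slot 0; 13->slot 2
Table: [44, None, 13, None, None, None, None, 7, None, None, None]


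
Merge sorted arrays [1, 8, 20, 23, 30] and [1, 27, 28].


Compare heads, take smaller each step.
Merged: [1, 1, 8, 20, 23, 27, 28, 30]


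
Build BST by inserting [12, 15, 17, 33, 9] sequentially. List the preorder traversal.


Root = 12; build tree by BST insertion.
Preorder traversal: [12, 9, 15, 17, 33]


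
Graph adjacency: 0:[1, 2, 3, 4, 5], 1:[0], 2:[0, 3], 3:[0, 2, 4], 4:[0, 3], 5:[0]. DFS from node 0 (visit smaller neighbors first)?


DFS stack-based: start with [0]
Visit order: [0, 1, 2, 3, 4, 5]


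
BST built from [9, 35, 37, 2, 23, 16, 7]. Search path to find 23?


BST root = 9
Search for 23: compare at each node
Path: [9, 35, 23]


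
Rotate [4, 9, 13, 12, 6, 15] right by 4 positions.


Right rotate by 4: [13, 12, 6, 15, 4, 9]


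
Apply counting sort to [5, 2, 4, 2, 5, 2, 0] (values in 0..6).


Count array: [1, 0, 3, 0, 1, 2, 0]
Reconstruct: [0, 2, 2, 2, 4, 5, 5]


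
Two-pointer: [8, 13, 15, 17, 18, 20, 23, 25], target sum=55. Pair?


Two pointers: lo=0, hi=7
No pair sums to 55


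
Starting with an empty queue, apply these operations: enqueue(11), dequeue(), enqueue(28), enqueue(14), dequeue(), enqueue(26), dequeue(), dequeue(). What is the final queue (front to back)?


enqueue(11) -> [11]
dequeue() returns 11 -> []
enqueue(28) -> [28]
enqueue(14) -> [28, 14]
dequeue() returns 28 -> [14]
enqueue(26) -> [14, 26]
dequeue() returns 14 -> [26]
dequeue() returns 26 -> []
Final queue (front to back): []


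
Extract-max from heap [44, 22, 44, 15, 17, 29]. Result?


Max = 44
Replace root with last, heapify down
Resulting heap: [44, 22, 29, 15, 17]


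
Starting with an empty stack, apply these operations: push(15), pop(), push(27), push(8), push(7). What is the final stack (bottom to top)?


push(15) -> [15]
pop() returns 15 -> []
push(27) -> [27]
push(8) -> [27, 8]
push(7) -> [27, 8, 7]
Final stack (bottom to top): [27, 8, 7]


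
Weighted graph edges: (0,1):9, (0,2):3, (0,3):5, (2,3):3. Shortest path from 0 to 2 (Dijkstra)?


Dijkstra from 0:
Distances: {0: 0, 1: 9, 2: 3, 3: 5}
Shortest distance to 2 = 3, path = [0, 2]


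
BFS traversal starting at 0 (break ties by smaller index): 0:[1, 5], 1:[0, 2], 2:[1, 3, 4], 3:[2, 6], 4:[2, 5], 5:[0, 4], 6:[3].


BFS queue: start with [0]
Visit order: [0, 1, 5, 2, 4, 3, 6]


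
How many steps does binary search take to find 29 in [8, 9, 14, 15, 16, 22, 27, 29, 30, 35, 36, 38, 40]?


Search for 29:
[0,12] mid=6 arr[6]=27
[7,12] mid=9 arr[9]=35
[7,8] mid=7 arr[7]=29
Total: 3 comparisons


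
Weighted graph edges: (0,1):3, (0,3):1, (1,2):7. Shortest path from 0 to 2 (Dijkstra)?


Dijkstra from 0:
Distances: {0: 0, 1: 3, 2: 10, 3: 1}
Shortest distance to 2 = 10, path = [0, 1, 2]


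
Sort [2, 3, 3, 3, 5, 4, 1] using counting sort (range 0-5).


Count array: [0, 1, 1, 3, 1, 1]
Reconstruct: [1, 2, 3, 3, 3, 4, 5]


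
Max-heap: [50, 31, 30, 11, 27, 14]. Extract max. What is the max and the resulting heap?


Max = 50
Replace root with last, heapify down
Resulting heap: [31, 27, 30, 11, 14]


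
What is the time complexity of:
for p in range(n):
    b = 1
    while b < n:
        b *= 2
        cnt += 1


Per nesting level: O(n) * O(log n) = O(n log n)
Complexity: O(n log n)


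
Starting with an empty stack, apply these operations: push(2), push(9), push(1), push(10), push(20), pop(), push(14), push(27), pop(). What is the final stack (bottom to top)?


push(2) -> [2]
push(9) -> [2, 9]
push(1) -> [2, 9, 1]
push(10) -> [2, 9, 1, 10]
push(20) -> [2, 9, 1, 10, 20]
pop() returns 20 -> [2, 9, 1, 10]
push(14) -> [2, 9, 1, 10, 14]
push(27) -> [2, 9, 1, 10, 14, 27]
pop() returns 27 -> [2, 9, 1, 10, 14]
Final stack (bottom to top): [2, 9, 1, 10, 14]


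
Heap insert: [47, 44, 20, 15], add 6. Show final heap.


Append 6: [47, 44, 20, 15, 6]
Bubble up: no swaps needed
Result: [47, 44, 20, 15, 6]


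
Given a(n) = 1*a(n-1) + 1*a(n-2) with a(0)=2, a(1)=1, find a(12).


Build bottom-up:
...a(10)=123, a(11)=199, a(12)=1*199+1*123=322


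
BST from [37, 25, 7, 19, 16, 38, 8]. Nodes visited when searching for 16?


BST root = 37
Search for 16: compare at each node
Path: [37, 25, 7, 19, 16]


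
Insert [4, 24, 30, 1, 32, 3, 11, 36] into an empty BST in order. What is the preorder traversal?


Root = 4; build tree by BST insertion.
Preorder traversal: [4, 1, 3, 24, 11, 30, 32, 36]


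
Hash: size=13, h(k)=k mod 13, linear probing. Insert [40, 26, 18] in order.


Insertions: 40->slot 1; 26->slot 0; 18->slot 5
Table: [26, 40, None, None, None, 18, None, None, None, None, None, None, None]


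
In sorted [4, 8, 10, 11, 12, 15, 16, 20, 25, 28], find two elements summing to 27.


Two pointers: lo=0, hi=9
Found pair: (11, 16) summing to 27


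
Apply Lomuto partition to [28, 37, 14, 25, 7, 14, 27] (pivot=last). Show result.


Elements <= 27 go left of pivot.
Result: [14, 25, 7, 14, 27, 37, 28], pivot at index 4


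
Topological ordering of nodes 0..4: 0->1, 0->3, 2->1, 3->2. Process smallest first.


Kahn's algorithm, process smallest node first
Order: [0, 3, 2, 1, 4]


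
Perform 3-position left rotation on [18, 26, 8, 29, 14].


Left rotate by 3: [29, 14, 18, 26, 8]


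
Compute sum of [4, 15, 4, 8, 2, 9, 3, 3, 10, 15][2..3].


Prefix sums: [0, 4, 19, 23, 31, 33, 42, 45, 48, 58, 73]
Sum[2..3] = prefix[4] - prefix[2] = 31 - 19 = 12


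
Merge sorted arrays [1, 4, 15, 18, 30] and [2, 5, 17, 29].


Compare heads, take smaller each step.
Merged: [1, 2, 4, 5, 15, 17, 18, 29, 30]


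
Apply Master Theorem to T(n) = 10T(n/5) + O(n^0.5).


a=10, b=5, c=0.5. log_5(10)=1.431 > c=0.5. Case 1: O(n^log_b(a)) = O(n^1.431)
Complexity: O(n^1.431)


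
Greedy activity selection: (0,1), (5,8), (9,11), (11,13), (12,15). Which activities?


Greedy: pick earliest-ending, then skip overlaps.
Selected (4 activities): [(0, 1), (5, 8), (9, 11), (11, 13)]


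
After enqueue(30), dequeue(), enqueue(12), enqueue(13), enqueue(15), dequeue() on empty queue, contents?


enqueue(30) -> [30]
dequeue() returns 30 -> []
enqueue(12) -> [12]
enqueue(13) -> [12, 13]
enqueue(15) -> [12, 13, 15]
dequeue() returns 12 -> [13, 15]
Final queue (front to back): [13, 15]


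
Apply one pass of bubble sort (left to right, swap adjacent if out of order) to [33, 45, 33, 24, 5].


After one pass: [33, 33, 24, 5, 45]


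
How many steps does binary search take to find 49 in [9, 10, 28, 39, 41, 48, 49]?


Search for 49:
[0,6] mid=3 arr[3]=39
[4,6] mid=5 arr[5]=48
[6,6] mid=6 arr[6]=49
Total: 3 comparisons


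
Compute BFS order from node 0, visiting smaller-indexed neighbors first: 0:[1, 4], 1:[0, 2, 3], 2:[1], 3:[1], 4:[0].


BFS queue: start with [0]
Visit order: [0, 1, 4, 2, 3]


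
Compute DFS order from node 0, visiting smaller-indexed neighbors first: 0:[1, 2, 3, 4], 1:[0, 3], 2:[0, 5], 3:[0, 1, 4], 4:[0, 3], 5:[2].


DFS stack-based: start with [0]
Visit order: [0, 1, 3, 4, 2, 5]


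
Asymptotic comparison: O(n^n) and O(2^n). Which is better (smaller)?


exponential grows slower than n^n
O(2^n) is asymptotically smaller; O(n^n) grows faster


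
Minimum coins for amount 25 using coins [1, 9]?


dp[0]=0; dp[i]=1+min(dp[i-c] for c in coins)
...dp[20]=4, dp[21]=5, dp[22]=6, dp[23]=7, dp[24]=8, dp[25]=9
Minimum coins for 25 = 9


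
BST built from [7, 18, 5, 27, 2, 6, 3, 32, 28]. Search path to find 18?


BST root = 7
Search for 18: compare at each node
Path: [7, 18]


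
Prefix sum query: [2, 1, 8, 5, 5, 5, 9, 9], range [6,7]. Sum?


Prefix sums: [0, 2, 3, 11, 16, 21, 26, 35, 44]
Sum[6..7] = prefix[8] - prefix[6] = 44 - 26 = 18


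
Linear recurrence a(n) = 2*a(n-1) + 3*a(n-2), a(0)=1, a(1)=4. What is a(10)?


Build bottom-up:
...a(8)=8201, a(9)=24604, a(10)=2*24604+3*8201=73811


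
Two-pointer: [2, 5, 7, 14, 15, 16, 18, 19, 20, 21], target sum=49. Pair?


Two pointers: lo=0, hi=9
No pair sums to 49


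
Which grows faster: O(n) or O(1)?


constant grows slower than linear
O(1) is asymptotically smaller; O(n) grows faster


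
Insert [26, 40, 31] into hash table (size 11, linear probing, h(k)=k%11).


Insertions: 26->slot 4; 40->slot 7; 31->slot 9
Table: [None, None, None, None, 26, None, None, 40, None, 31, None]


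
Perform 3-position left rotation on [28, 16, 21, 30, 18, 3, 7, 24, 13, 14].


Left rotate by 3: [30, 18, 3, 7, 24, 13, 14, 28, 16, 21]


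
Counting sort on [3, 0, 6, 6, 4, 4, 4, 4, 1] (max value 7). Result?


Count array: [1, 1, 0, 1, 4, 0, 2, 0]
Reconstruct: [0, 1, 3, 4, 4, 4, 4, 6, 6]


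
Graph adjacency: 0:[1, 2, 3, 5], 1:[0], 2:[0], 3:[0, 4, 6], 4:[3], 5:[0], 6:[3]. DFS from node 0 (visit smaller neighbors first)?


DFS stack-based: start with [0]
Visit order: [0, 1, 2, 3, 4, 6, 5]


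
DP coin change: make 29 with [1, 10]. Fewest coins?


dp[0]=0; dp[i]=1+min(dp[i-c] for c in coins)
...dp[24]=6, dp[25]=7, dp[26]=8, dp[27]=9, dp[28]=10, dp[29]=11
Minimum coins for 29 = 11


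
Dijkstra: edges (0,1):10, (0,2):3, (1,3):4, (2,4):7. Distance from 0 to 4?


Dijkstra from 0:
Distances: {0: 0, 1: 10, 2: 3, 3: 14, 4: 10}
Shortest distance to 4 = 10, path = [0, 2, 4]


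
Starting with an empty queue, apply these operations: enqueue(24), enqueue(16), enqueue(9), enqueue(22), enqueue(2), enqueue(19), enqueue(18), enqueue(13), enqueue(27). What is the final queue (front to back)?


enqueue(24) -> [24]
enqueue(16) -> [24, 16]
enqueue(9) -> [24, 16, 9]
enqueue(22) -> [24, 16, 9, 22]
enqueue(2) -> [24, 16, 9, 22, 2]
enqueue(19) -> [24, 16, 9, 22, 2, 19]
enqueue(18) -> [24, 16, 9, 22, 2, 19, 18]
enqueue(13) -> [24, 16, 9, 22, 2, 19, 18, 13]
enqueue(27) -> [24, 16, 9, 22, 2, 19, 18, 13, 27]
Final queue (front to back): [24, 16, 9, 22, 2, 19, 18, 13, 27]


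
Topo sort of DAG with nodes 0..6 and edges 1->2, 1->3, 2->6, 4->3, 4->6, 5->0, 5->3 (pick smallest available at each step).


Kahn's algorithm, process smallest node first
Order: [1, 2, 4, 5, 0, 3, 6]


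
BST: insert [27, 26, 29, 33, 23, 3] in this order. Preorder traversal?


Root = 27; build tree by BST insertion.
Preorder traversal: [27, 26, 23, 3, 29, 33]


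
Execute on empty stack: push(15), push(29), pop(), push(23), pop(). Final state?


push(15) -> [15]
push(29) -> [15, 29]
pop() returns 29 -> [15]
push(23) -> [15, 23]
pop() returns 23 -> [15]
Final stack (bottom to top): [15]


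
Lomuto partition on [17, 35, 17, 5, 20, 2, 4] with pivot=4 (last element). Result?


Elements <= 4 go left of pivot.
Result: [2, 4, 17, 5, 20, 17, 35], pivot at index 1


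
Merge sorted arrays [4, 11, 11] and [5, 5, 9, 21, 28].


Compare heads, take smaller each step.
Merged: [4, 5, 5, 9, 11, 11, 21, 28]


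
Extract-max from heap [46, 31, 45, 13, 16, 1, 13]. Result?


Max = 46
Replace root with last, heapify down
Resulting heap: [45, 31, 13, 13, 16, 1]


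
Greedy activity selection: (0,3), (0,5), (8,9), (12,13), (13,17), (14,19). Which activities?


Greedy: pick earliest-ending, then skip overlaps.
Selected (4 activities): [(0, 3), (8, 9), (12, 13), (13, 17)]


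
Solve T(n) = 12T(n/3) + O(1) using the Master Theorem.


a=12, b=3, c=0. log_3(12)=2.262 > c=0. Case 1: O(n^log_b(a)) = O(n^2.262)
Complexity: O(n^2.262)


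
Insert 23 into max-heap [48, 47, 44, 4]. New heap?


Append 23: [48, 47, 44, 4, 23]
Bubble up: no swaps needed
Result: [48, 47, 44, 4, 23]


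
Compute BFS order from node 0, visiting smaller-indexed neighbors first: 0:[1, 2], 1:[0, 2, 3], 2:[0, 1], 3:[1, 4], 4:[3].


BFS queue: start with [0]
Visit order: [0, 1, 2, 3, 4]


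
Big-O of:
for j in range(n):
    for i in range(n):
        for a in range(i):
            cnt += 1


Per nesting level: O(n) * O(n) * O(n) [triangular over i] = O(n^3)
Complexity: O(n^3)


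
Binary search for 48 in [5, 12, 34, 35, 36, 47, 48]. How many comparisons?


Search for 48:
[0,6] mid=3 arr[3]=35
[4,6] mid=5 arr[5]=47
[6,6] mid=6 arr[6]=48
Total: 3 comparisons


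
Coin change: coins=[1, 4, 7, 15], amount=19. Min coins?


dp[0]=0; dp[i]=1+min(dp[i-c] for c in coins)
...dp[14]=2, dp[15]=1, dp[16]=2, dp[17]=3, dp[18]=3, dp[19]=2
Minimum coins for 19 = 2


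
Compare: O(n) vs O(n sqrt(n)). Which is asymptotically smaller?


linear grows slower than n^1.5
O(n) is asymptotically smaller; O(n sqrt(n)) grows faster


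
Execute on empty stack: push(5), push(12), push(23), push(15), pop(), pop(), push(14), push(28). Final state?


push(5) -> [5]
push(12) -> [5, 12]
push(23) -> [5, 12, 23]
push(15) -> [5, 12, 23, 15]
pop() returns 15 -> [5, 12, 23]
pop() returns 23 -> [5, 12]
push(14) -> [5, 12, 14]
push(28) -> [5, 12, 14, 28]
Final stack (bottom to top): [5, 12, 14, 28]


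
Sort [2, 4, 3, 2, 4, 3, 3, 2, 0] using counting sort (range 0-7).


Count array: [1, 0, 3, 3, 2, 0, 0, 0]
Reconstruct: [0, 2, 2, 2, 3, 3, 3, 4, 4]


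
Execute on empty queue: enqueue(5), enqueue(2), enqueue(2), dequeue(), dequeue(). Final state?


enqueue(5) -> [5]
enqueue(2) -> [5, 2]
enqueue(2) -> [5, 2, 2]
dequeue() returns 5 -> [2, 2]
dequeue() returns 2 -> [2]
Final queue (front to back): [2]


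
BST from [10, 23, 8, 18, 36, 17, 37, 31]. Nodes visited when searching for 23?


BST root = 10
Search for 23: compare at each node
Path: [10, 23]


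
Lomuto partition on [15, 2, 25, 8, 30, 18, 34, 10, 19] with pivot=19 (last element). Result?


Elements <= 19 go left of pivot.
Result: [15, 2, 8, 18, 10, 19, 34, 30, 25], pivot at index 5


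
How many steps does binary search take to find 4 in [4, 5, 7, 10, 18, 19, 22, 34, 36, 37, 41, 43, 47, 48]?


Search for 4:
[0,13] mid=6 arr[6]=22
[0,5] mid=2 arr[2]=7
[0,1] mid=0 arr[0]=4
Total: 3 comparisons


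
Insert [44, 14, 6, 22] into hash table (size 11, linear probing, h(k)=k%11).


Insertions: 44->slot 0; 14->slot 3; 6->slot 6; 22->slot 1
Table: [44, 22, None, 14, None, None, 6, None, None, None, None]


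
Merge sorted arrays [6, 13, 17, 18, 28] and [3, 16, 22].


Compare heads, take smaller each step.
Merged: [3, 6, 13, 16, 17, 18, 22, 28]


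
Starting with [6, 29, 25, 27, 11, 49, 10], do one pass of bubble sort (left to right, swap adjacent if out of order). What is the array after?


After one pass: [6, 25, 27, 11, 29, 10, 49]


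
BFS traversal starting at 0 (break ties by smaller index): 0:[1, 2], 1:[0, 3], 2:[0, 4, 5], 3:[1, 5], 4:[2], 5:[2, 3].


BFS queue: start with [0]
Visit order: [0, 1, 2, 3, 4, 5]


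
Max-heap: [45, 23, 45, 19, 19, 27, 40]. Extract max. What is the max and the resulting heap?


Max = 45
Replace root with last, heapify down
Resulting heap: [45, 23, 40, 19, 19, 27]


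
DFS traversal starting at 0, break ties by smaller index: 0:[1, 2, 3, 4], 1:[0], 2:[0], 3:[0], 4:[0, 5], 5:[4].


DFS stack-based: start with [0]
Visit order: [0, 1, 2, 3, 4, 5]


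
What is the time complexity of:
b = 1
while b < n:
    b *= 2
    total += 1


Per nesting level: O(log n) = O(log n)
Complexity: O(log n)


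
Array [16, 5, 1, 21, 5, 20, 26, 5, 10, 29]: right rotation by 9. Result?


Right rotate by 9: [5, 1, 21, 5, 20, 26, 5, 10, 29, 16]


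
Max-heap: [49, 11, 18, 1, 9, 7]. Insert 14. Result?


Append 14: [49, 11, 18, 1, 9, 7, 14]
Bubble up: no swaps needed
Result: [49, 11, 18, 1, 9, 7, 14]


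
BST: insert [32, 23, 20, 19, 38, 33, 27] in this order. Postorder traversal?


Root = 32; build tree by BST insertion.
Postorder traversal: [19, 20, 27, 23, 33, 38, 32]


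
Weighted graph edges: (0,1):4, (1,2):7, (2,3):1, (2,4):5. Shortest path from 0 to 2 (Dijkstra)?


Dijkstra from 0:
Distances: {0: 0, 1: 4, 2: 11, 3: 12, 4: 16}
Shortest distance to 2 = 11, path = [0, 1, 2]


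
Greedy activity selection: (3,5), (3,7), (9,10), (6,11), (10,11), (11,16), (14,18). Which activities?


Greedy: pick earliest-ending, then skip overlaps.
Selected (4 activities): [(3, 5), (9, 10), (10, 11), (11, 16)]


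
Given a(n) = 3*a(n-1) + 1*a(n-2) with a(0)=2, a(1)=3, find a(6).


Build bottom-up:
...a(4)=119, a(5)=393, a(6)=3*393+1*119=1298


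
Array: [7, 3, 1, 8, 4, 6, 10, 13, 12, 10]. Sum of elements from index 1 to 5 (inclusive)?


Prefix sums: [0, 7, 10, 11, 19, 23, 29, 39, 52, 64, 74]
Sum[1..5] = prefix[6] - prefix[1] = 29 - 7 = 22


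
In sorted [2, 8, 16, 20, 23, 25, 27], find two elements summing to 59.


Two pointers: lo=0, hi=6
No pair sums to 59


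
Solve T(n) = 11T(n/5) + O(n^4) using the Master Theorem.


a=11, b=5, c=4. log_5(11)=1.490 < c=4. Case 3: O(n^c) = O(n^4)
Complexity: O(n^4)


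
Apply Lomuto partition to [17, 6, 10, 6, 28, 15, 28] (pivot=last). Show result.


Elements <= 28 go left of pivot.
Result: [17, 6, 10, 6, 28, 15, 28], pivot at index 6


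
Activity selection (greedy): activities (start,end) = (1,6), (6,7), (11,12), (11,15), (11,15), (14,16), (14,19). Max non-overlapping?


Greedy: pick earliest-ending, then skip overlaps.
Selected (4 activities): [(1, 6), (6, 7), (11, 12), (14, 16)]


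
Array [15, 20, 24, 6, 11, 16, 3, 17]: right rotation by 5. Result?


Right rotate by 5: [6, 11, 16, 3, 17, 15, 20, 24]


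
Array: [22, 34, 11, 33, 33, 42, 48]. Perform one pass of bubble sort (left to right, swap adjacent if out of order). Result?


After one pass: [22, 11, 33, 33, 34, 42, 48]


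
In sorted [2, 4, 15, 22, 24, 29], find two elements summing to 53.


Two pointers: lo=0, hi=5
Found pair: (24, 29) summing to 53


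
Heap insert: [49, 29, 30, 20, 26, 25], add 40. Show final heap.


Append 40: [49, 29, 30, 20, 26, 25, 40]
Bubble up: swap idx 6(40) with idx 2(30)
Result: [49, 29, 40, 20, 26, 25, 30]


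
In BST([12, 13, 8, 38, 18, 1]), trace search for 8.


BST root = 12
Search for 8: compare at each node
Path: [12, 8]


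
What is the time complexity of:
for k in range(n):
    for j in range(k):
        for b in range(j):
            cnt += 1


Per nesting level: O(n) * O(n) [triangular over k] * O(n) [triangular over j] = O(n^3)
Complexity: O(n^3)


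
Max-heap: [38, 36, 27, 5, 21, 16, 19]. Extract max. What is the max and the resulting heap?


Max = 38
Replace root with last, heapify down
Resulting heap: [36, 21, 27, 5, 19, 16]


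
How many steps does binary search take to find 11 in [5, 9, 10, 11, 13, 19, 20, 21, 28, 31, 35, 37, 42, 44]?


Search for 11:
[0,13] mid=6 arr[6]=20
[0,5] mid=2 arr[2]=10
[3,5] mid=4 arr[4]=13
[3,3] mid=3 arr[3]=11
Total: 4 comparisons


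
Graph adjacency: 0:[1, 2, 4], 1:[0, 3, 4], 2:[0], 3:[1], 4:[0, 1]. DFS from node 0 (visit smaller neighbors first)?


DFS stack-based: start with [0]
Visit order: [0, 1, 3, 4, 2]


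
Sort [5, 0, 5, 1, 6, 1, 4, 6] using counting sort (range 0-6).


Count array: [1, 2, 0, 0, 1, 2, 2]
Reconstruct: [0, 1, 1, 4, 5, 5, 6, 6]


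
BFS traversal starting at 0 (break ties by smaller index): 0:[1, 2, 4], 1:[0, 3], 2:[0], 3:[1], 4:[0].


BFS queue: start with [0]
Visit order: [0, 1, 2, 4, 3]


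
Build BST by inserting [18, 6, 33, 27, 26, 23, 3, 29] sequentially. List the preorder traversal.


Root = 18; build tree by BST insertion.
Preorder traversal: [18, 6, 3, 33, 27, 26, 23, 29]


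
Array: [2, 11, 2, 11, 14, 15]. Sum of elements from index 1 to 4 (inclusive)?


Prefix sums: [0, 2, 13, 15, 26, 40, 55]
Sum[1..4] = prefix[5] - prefix[1] = 40 - 2 = 38


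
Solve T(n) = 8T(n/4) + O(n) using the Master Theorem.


a=8, b=4, c=1. log_4(8)=1.5 > c=1. Case 1: O(n^log_b(a)) = O(n^1.500)
Complexity: O(n^1.500)


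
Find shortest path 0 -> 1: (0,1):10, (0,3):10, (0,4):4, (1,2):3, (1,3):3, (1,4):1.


Dijkstra from 0:
Distances: {0: 0, 1: 5, 2: 8, 3: 8, 4: 4}
Shortest distance to 1 = 5, path = [0, 4, 1]


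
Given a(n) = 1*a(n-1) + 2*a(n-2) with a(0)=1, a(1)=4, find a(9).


Build bottom-up:
...a(7)=214, a(8)=426, a(9)=1*426+2*214=854


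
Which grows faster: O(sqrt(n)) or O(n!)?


sublinear grows slower than factorial
O(sqrt(n)) is asymptotically smaller; O(n!) grows faster


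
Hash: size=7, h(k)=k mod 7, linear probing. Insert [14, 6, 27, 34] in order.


Insertions: 14->slot 0; 6->slot 6; 27->slot 1; 34->slot 2
Table: [14, 27, 34, None, None, None, 6]


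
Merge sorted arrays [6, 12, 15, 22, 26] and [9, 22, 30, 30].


Compare heads, take smaller each step.
Merged: [6, 9, 12, 15, 22, 22, 26, 30, 30]


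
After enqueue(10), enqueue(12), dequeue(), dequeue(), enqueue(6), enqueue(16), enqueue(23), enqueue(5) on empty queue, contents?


enqueue(10) -> [10]
enqueue(12) -> [10, 12]
dequeue() returns 10 -> [12]
dequeue() returns 12 -> []
enqueue(6) -> [6]
enqueue(16) -> [6, 16]
enqueue(23) -> [6, 16, 23]
enqueue(5) -> [6, 16, 23, 5]
Final queue (front to back): [6, 16, 23, 5]


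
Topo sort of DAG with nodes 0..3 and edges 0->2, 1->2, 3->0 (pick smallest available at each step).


Kahn's algorithm, process smallest node first
Order: [1, 3, 0, 2]


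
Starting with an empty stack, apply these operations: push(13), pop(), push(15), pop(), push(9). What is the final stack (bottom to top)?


push(13) -> [13]
pop() returns 13 -> []
push(15) -> [15]
pop() returns 15 -> []
push(9) -> [9]
Final stack (bottom to top): [9]


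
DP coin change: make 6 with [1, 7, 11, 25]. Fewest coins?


dp[0]=0; dp[i]=1+min(dp[i-c] for c in coins)
...dp[1]=1, dp[2]=2, dp[3]=3, dp[4]=4, dp[5]=5, dp[6]=6
Minimum coins for 6 = 6


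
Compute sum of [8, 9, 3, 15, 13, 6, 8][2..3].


Prefix sums: [0, 8, 17, 20, 35, 48, 54, 62]
Sum[2..3] = prefix[4] - prefix[2] = 35 - 17 = 18


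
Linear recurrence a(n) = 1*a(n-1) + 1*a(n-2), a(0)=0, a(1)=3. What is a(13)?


Build bottom-up:
...a(11)=267, a(12)=432, a(13)=1*432+1*267=699


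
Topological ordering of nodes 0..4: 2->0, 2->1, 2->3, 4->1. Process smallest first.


Kahn's algorithm, process smallest node first
Order: [2, 0, 3, 4, 1]


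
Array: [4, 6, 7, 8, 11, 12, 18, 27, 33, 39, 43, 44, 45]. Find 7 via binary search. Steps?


Search for 7:
[0,12] mid=6 arr[6]=18
[0,5] mid=2 arr[2]=7
Total: 2 comparisons


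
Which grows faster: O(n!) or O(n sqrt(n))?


n^1.5 grows slower than factorial
O(n sqrt(n)) is asymptotically smaller; O(n!) grows faster


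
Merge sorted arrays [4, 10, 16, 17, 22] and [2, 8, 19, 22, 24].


Compare heads, take smaller each step.
Merged: [2, 4, 8, 10, 16, 17, 19, 22, 22, 24]


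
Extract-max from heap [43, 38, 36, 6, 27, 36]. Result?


Max = 43
Replace root with last, heapify down
Resulting heap: [38, 36, 36, 6, 27]


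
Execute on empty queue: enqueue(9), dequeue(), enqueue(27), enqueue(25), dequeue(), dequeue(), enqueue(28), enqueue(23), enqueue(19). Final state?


enqueue(9) -> [9]
dequeue() returns 9 -> []
enqueue(27) -> [27]
enqueue(25) -> [27, 25]
dequeue() returns 27 -> [25]
dequeue() returns 25 -> []
enqueue(28) -> [28]
enqueue(23) -> [28, 23]
enqueue(19) -> [28, 23, 19]
Final queue (front to back): [28, 23, 19]


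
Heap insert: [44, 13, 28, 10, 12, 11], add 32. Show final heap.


Append 32: [44, 13, 28, 10, 12, 11, 32]
Bubble up: swap idx 6(32) with idx 2(28)
Result: [44, 13, 32, 10, 12, 11, 28]


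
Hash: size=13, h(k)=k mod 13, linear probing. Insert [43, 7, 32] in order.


Insertions: 43->slot 4; 7->slot 7; 32->slot 6
Table: [None, None, None, None, 43, None, 32, 7, None, None, None, None, None]


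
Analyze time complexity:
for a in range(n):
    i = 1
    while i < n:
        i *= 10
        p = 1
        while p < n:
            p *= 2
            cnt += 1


Per nesting level: O(n) * O(log n) * O(log n) = O(n (log n)^2)
Complexity: O(n (log n)^2)


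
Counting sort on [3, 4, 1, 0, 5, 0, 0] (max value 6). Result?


Count array: [3, 1, 0, 1, 1, 1, 0]
Reconstruct: [0, 0, 0, 1, 3, 4, 5]


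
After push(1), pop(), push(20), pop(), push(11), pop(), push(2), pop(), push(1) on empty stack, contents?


push(1) -> [1]
pop() returns 1 -> []
push(20) -> [20]
pop() returns 20 -> []
push(11) -> [11]
pop() returns 11 -> []
push(2) -> [2]
pop() returns 2 -> []
push(1) -> [1]
Final stack (bottom to top): [1]


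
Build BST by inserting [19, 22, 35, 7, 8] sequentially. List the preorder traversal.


Root = 19; build tree by BST insertion.
Preorder traversal: [19, 7, 8, 22, 35]


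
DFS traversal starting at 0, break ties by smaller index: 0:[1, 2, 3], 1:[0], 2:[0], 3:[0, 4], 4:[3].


DFS stack-based: start with [0]
Visit order: [0, 1, 2, 3, 4]


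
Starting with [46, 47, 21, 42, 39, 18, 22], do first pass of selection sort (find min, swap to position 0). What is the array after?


After one pass: [18, 47, 21, 42, 39, 46, 22]


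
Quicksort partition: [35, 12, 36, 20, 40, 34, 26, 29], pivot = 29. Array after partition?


Elements <= 29 go left of pivot.
Result: [12, 20, 26, 29, 40, 34, 36, 35], pivot at index 3


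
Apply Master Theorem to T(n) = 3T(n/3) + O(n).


a=3, b=3, c=1. log_3(3)=1 = c=1. Case 2: O(n^c log n) = O(n log n)
Complexity: O(n log n)


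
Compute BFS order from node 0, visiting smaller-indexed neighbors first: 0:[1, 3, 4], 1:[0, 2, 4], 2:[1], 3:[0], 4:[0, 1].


BFS queue: start with [0]
Visit order: [0, 1, 3, 4, 2]


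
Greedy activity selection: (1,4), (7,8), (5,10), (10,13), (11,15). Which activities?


Greedy: pick earliest-ending, then skip overlaps.
Selected (3 activities): [(1, 4), (7, 8), (10, 13)]


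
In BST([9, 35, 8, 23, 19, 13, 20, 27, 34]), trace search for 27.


BST root = 9
Search for 27: compare at each node
Path: [9, 35, 23, 27]


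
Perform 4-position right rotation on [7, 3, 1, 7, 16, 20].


Right rotate by 4: [1, 7, 16, 20, 7, 3]


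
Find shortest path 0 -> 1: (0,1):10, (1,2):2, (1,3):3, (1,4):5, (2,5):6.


Dijkstra from 0:
Distances: {0: 0, 1: 10, 2: 12, 3: 13, 4: 15, 5: 18}
Shortest distance to 1 = 10, path = [0, 1]


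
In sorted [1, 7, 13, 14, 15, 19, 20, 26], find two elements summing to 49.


Two pointers: lo=0, hi=7
No pair sums to 49


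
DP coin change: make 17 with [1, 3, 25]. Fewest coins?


dp[0]=0; dp[i]=1+min(dp[i-c] for c in coins)
...dp[12]=4, dp[13]=5, dp[14]=6, dp[15]=5, dp[16]=6, dp[17]=7
Minimum coins for 17 = 7


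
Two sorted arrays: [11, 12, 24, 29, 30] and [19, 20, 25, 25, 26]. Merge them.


Compare heads, take smaller each step.
Merged: [11, 12, 19, 20, 24, 25, 25, 26, 29, 30]


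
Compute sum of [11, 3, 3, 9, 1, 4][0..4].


Prefix sums: [0, 11, 14, 17, 26, 27, 31]
Sum[0..4] = prefix[5] - prefix[0] = 27 - 0 = 27


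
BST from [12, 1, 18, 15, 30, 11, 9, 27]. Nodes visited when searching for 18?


BST root = 12
Search for 18: compare at each node
Path: [12, 18]


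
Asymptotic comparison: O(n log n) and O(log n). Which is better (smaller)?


logarithmic grows slower than linearithmic
O(log n) is asymptotically smaller; O(n log n) grows faster


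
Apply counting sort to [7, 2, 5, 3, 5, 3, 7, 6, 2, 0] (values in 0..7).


Count array: [1, 0, 2, 2, 0, 2, 1, 2]
Reconstruct: [0, 2, 2, 3, 3, 5, 5, 6, 7, 7]


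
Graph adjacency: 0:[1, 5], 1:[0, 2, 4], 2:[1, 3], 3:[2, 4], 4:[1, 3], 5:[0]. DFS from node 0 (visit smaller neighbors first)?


DFS stack-based: start with [0]
Visit order: [0, 1, 2, 3, 4, 5]


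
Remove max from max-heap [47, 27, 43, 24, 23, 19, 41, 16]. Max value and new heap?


Max = 47
Replace root with last, heapify down
Resulting heap: [43, 27, 41, 24, 23, 19, 16]


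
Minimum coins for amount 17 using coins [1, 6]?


dp[0]=0; dp[i]=1+min(dp[i-c] for c in coins)
...dp[12]=2, dp[13]=3, dp[14]=4, dp[15]=5, dp[16]=6, dp[17]=7
Minimum coins for 17 = 7


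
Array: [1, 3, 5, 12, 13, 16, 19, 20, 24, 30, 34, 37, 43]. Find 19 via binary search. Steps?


Search for 19:
[0,12] mid=6 arr[6]=19
Total: 1 comparisons


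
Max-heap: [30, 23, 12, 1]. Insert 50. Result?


Append 50: [30, 23, 12, 1, 50]
Bubble up: swap idx 4(50) with idx 1(23); swap idx 1(50) with idx 0(30)
Result: [50, 30, 12, 1, 23]


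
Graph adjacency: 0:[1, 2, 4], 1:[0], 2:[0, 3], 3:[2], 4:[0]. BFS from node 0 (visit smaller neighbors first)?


BFS queue: start with [0]
Visit order: [0, 1, 2, 4, 3]


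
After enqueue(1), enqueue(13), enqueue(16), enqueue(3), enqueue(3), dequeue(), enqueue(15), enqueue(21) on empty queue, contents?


enqueue(1) -> [1]
enqueue(13) -> [1, 13]
enqueue(16) -> [1, 13, 16]
enqueue(3) -> [1, 13, 16, 3]
enqueue(3) -> [1, 13, 16, 3, 3]
dequeue() returns 1 -> [13, 16, 3, 3]
enqueue(15) -> [13, 16, 3, 3, 15]
enqueue(21) -> [13, 16, 3, 3, 15, 21]
Final queue (front to back): [13, 16, 3, 3, 15, 21]


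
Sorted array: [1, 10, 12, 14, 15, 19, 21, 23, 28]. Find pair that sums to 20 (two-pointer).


Two pointers: lo=0, hi=8
Found pair: (1, 19) summing to 20


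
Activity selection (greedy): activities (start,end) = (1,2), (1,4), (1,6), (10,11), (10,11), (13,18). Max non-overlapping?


Greedy: pick earliest-ending, then skip overlaps.
Selected (3 activities): [(1, 2), (10, 11), (13, 18)]


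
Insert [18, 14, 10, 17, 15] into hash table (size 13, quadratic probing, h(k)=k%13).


Insertions: 18->slot 5; 14->slot 1; 10->slot 10; 17->slot 4; 15->slot 2
Table: [None, 14, 15, None, 17, 18, None, None, None, None, 10, None, None]


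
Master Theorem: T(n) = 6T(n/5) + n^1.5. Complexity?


a=6, b=5, c=1.5. log_5(6)=1.113 < c=1.5. Case 3: O(n^c) = O(n^1.500)
Complexity: O(n^1.500)


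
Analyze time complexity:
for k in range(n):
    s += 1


Per nesting level: O(n) = O(n)
Complexity: O(n)


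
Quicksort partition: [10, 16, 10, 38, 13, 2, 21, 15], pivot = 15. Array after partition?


Elements <= 15 go left of pivot.
Result: [10, 10, 13, 2, 15, 38, 21, 16], pivot at index 4


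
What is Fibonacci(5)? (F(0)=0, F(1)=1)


F(n)=F(n-1)+F(n-2)
...F(3)=2, F(4)=3, F(5)=5


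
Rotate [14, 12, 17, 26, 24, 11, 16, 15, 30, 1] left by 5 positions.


Left rotate by 5: [11, 16, 15, 30, 1, 14, 12, 17, 26, 24]


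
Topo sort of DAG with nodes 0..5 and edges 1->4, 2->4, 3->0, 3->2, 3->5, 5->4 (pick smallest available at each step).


Kahn's algorithm, process smallest node first
Order: [1, 3, 0, 2, 5, 4]


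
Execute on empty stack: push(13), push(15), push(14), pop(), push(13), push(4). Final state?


push(13) -> [13]
push(15) -> [13, 15]
push(14) -> [13, 15, 14]
pop() returns 14 -> [13, 15]
push(13) -> [13, 15, 13]
push(4) -> [13, 15, 13, 4]
Final stack (bottom to top): [13, 15, 13, 4]


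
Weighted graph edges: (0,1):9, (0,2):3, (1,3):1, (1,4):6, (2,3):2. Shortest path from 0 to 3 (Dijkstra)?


Dijkstra from 0:
Distances: {0: 0, 1: 6, 2: 3, 3: 5, 4: 12}
Shortest distance to 3 = 5, path = [0, 2, 3]


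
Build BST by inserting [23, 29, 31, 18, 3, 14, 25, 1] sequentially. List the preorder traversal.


Root = 23; build tree by BST insertion.
Preorder traversal: [23, 18, 3, 1, 14, 29, 25, 31]


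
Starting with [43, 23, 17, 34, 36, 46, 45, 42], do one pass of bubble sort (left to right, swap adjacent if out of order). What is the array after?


After one pass: [23, 17, 34, 36, 43, 45, 42, 46]


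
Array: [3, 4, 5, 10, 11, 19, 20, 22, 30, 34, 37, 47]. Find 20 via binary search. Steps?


Search for 20:
[0,11] mid=5 arr[5]=19
[6,11] mid=8 arr[8]=30
[6,7] mid=6 arr[6]=20
Total: 3 comparisons


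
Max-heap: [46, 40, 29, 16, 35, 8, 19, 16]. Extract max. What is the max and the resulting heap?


Max = 46
Replace root with last, heapify down
Resulting heap: [40, 35, 29, 16, 16, 8, 19]


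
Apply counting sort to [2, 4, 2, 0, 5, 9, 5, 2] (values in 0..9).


Count array: [1, 0, 3, 0, 1, 2, 0, 0, 0, 1]
Reconstruct: [0, 2, 2, 2, 4, 5, 5, 9]


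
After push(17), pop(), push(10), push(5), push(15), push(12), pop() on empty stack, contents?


push(17) -> [17]
pop() returns 17 -> []
push(10) -> [10]
push(5) -> [10, 5]
push(15) -> [10, 5, 15]
push(12) -> [10, 5, 15, 12]
pop() returns 12 -> [10, 5, 15]
Final stack (bottom to top): [10, 5, 15]


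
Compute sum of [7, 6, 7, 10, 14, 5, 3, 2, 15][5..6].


Prefix sums: [0, 7, 13, 20, 30, 44, 49, 52, 54, 69]
Sum[5..6] = prefix[7] - prefix[5] = 52 - 44 = 8


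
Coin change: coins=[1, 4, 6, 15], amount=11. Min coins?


dp[0]=0; dp[i]=1+min(dp[i-c] for c in coins)
...dp[6]=1, dp[7]=2, dp[8]=2, dp[9]=3, dp[10]=2, dp[11]=3
Minimum coins for 11 = 3


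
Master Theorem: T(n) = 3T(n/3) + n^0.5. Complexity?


a=3, b=3, c=0.5. log_3(3)=1 > c=0.5. Case 1: O(n^log_b(a)) = O(n)
Complexity: O(n)


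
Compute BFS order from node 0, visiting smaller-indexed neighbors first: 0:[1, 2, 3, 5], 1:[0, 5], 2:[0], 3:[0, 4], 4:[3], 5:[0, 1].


BFS queue: start with [0]
Visit order: [0, 1, 2, 3, 5, 4]


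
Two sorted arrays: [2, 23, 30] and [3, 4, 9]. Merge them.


Compare heads, take smaller each step.
Merged: [2, 3, 4, 9, 23, 30]


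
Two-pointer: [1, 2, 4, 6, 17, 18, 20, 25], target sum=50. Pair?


Two pointers: lo=0, hi=7
No pair sums to 50


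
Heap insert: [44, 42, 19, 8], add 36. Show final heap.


Append 36: [44, 42, 19, 8, 36]
Bubble up: no swaps needed
Result: [44, 42, 19, 8, 36]


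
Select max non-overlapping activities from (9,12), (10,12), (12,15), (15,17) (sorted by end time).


Greedy: pick earliest-ending, then skip overlaps.
Selected (3 activities): [(9, 12), (12, 15), (15, 17)]


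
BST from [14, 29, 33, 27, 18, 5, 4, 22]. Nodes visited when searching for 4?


BST root = 14
Search for 4: compare at each node
Path: [14, 5, 4]


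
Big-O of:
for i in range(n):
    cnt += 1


Per nesting level: O(n) = O(n)
Complexity: O(n)


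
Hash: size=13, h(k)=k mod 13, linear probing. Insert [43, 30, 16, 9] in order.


Insertions: 43->slot 4; 30->slot 5; 16->slot 3; 9->slot 9
Table: [None, None, None, 16, 43, 30, None, None, None, 9, None, None, None]


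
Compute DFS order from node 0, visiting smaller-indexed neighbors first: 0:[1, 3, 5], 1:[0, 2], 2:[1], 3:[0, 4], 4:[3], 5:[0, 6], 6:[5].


DFS stack-based: start with [0]
Visit order: [0, 1, 2, 3, 4, 5, 6]


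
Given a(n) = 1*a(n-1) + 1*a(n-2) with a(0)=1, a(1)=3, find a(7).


Build bottom-up:
...a(5)=18, a(6)=29, a(7)=1*29+1*18=47


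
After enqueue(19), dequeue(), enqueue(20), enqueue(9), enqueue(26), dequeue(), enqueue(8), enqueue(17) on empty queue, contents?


enqueue(19) -> [19]
dequeue() returns 19 -> []
enqueue(20) -> [20]
enqueue(9) -> [20, 9]
enqueue(26) -> [20, 9, 26]
dequeue() returns 20 -> [9, 26]
enqueue(8) -> [9, 26, 8]
enqueue(17) -> [9, 26, 8, 17]
Final queue (front to back): [9, 26, 8, 17]


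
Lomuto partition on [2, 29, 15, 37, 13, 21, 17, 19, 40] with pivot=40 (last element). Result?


Elements <= 40 go left of pivot.
Result: [2, 29, 15, 37, 13, 21, 17, 19, 40], pivot at index 8


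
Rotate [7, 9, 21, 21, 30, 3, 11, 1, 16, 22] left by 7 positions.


Left rotate by 7: [1, 16, 22, 7, 9, 21, 21, 30, 3, 11]


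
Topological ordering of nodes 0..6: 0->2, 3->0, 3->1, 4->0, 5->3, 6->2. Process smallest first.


Kahn's algorithm, process smallest node first
Order: [4, 5, 3, 0, 1, 6, 2]


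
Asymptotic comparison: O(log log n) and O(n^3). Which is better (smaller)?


double-logarithmic grows slower than cubic
O(log log n) is asymptotically smaller; O(n^3) grows faster


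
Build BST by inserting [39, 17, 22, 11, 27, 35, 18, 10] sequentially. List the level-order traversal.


Root = 39; build tree by BST insertion.
Level-Order traversal: [39, 17, 11, 22, 10, 18, 27, 35]


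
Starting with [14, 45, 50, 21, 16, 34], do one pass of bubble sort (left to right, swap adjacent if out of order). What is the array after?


After one pass: [14, 45, 21, 16, 34, 50]


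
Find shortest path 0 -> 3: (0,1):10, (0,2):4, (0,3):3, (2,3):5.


Dijkstra from 0:
Distances: {0: 0, 1: 10, 2: 4, 3: 3}
Shortest distance to 3 = 3, path = [0, 3]


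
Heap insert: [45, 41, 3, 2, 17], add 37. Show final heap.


Append 37: [45, 41, 3, 2, 17, 37]
Bubble up: swap idx 5(37) with idx 2(3)
Result: [45, 41, 37, 2, 17, 3]


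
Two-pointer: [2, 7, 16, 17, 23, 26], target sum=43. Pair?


Two pointers: lo=0, hi=5
Found pair: (17, 26) summing to 43


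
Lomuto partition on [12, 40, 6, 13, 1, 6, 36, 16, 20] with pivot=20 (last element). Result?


Elements <= 20 go left of pivot.
Result: [12, 6, 13, 1, 6, 16, 20, 40, 36], pivot at index 6


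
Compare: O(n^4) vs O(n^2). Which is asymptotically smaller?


quadratic grows slower than quartic
O(n^2) is asymptotically smaller; O(n^4) grows faster


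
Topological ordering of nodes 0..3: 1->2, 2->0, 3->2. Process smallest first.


Kahn's algorithm, process smallest node first
Order: [1, 3, 2, 0]


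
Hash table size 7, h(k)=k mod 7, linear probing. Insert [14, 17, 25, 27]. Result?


Insertions: 14->slot 0; 17->slot 3; 25->slot 4; 27->slot 6
Table: [14, None, None, 17, 25, None, 27]


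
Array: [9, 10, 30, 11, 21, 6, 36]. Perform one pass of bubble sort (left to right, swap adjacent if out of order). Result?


After one pass: [9, 10, 11, 21, 6, 30, 36]


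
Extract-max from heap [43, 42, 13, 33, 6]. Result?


Max = 43
Replace root with last, heapify down
Resulting heap: [42, 33, 13, 6]


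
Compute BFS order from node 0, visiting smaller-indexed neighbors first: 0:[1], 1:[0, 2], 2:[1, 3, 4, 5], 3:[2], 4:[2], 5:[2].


BFS queue: start with [0]
Visit order: [0, 1, 2, 3, 4, 5]


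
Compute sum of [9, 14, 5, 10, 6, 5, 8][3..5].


Prefix sums: [0, 9, 23, 28, 38, 44, 49, 57]
Sum[3..5] = prefix[6] - prefix[3] = 49 - 28 = 21
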